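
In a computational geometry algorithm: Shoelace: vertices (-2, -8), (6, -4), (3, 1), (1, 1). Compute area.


Shoelace sum: ((-2)*(-4) - 6*(-8)) + (6*1 - 3*(-4)) + (3*1 - 1*1) + (1*(-8) - (-2)*1)
= 70
Area = |70|/2 = 35

35


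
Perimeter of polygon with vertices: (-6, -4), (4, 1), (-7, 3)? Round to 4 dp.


Sides: (-6, -4)->(4, 1): sqrt(125) = 11.18034, (4, 1)->(-7, 3): sqrt(125) = 11.18034, (-7, 3)->(-6, -4): sqrt(50) = 7.071068
Sum = 29.431748
Perimeter = 29.4317

29.4317


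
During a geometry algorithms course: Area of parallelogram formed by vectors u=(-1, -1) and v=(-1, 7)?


|u x v| = |(-1)*7 - (-1)*(-1)|
= |(-7) - 1| = 8

8


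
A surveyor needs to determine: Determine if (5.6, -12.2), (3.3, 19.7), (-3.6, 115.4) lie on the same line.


Cross product: (3.3-5.6)*(115.4-(-12.2)) - (19.7-(-12.2))*((-3.6)-5.6)
= 0

Yes, collinear


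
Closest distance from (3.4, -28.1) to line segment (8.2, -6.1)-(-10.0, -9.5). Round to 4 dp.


Project P onto AB: t = 0.473 (clamped to [0,1])
Closest point on segment: (-0.4094, -7.7084)
Distance: 20.7444

20.7444


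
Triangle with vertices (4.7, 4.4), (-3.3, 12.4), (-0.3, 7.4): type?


Side lengths squared: AB^2=128, BC^2=34, CA^2=34
Sorted: [34, 34, 128]
By sides: Isosceles, By angles: Obtuse

Isosceles, Obtuse


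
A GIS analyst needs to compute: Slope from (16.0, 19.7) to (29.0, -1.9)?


slope = (y2-y1)/(x2-x1) = ((-1.9)-19.7)/(29-16) = (-21.6)/13 = -1.6615

-1.6615


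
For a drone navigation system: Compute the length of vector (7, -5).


|u| = sqrt(7^2 + (-5)^2) = sqrt(74) = 8.6023

8.6023


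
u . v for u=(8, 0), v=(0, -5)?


u . v = u_x*v_x + u_y*v_y = 8*0 + 0*(-5)
= 0 + 0 = 0

0


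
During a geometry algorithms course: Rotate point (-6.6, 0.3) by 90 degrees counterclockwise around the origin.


90° CCW: (x,y) -> (-y, x)
(-6.6,0.3) -> (-0.3, -6.6)

(-0.3, -6.6)


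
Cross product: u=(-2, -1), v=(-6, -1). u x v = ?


u x v = u_x*v_y - u_y*v_x = (-2)*(-1) - (-1)*(-6)
= 2 - 6 = -4

-4


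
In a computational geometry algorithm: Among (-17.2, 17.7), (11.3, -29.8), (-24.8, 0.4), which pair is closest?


d(P0,P1) = 55.394, d(P0,P2) = 18.8958, d(P1,P2) = 47.0664
Closest: P0 and P2

Closest pair: (-17.2, 17.7) and (-24.8, 0.4), distance = 18.8958


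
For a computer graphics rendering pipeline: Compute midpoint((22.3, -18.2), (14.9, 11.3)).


M = ((22.3+14.9)/2, ((-18.2)+11.3)/2)
= (18.6, -3.45)

(18.6, -3.45)


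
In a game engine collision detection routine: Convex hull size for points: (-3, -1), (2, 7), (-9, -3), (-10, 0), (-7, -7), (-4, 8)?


Convex hull vertices (CCW): (-10, 0), (-9, -3), (-7, -7), (-3, -1), (2, 7), (-4, 8)
Count = 6

6


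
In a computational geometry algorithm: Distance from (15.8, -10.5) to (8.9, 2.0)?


dx=-6.9, dy=12.5
d^2 = (-6.9)^2 + 12.5^2 = 203.86
d = sqrt(203.86) = 14.278

14.278


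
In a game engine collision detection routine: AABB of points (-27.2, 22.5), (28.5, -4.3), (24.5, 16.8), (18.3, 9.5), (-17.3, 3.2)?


x range: [-27.2, 28.5]
y range: [-4.3, 22.5]
Bounding box: (-27.2,-4.3) to (28.5,22.5)

(-27.2,-4.3) to (28.5,22.5)


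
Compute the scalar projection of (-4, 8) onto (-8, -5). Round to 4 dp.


u.v = -8, |v| = sqrt(89) = 9.434
Scalar projection = u.v / |v| = -8 / sqrt(89) = -0.848

-0.848


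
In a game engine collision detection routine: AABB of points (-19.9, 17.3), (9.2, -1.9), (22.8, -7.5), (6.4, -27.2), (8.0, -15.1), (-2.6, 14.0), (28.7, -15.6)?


x range: [-19.9, 28.7]
y range: [-27.2, 17.3]
Bounding box: (-19.9,-27.2) to (28.7,17.3)

(-19.9,-27.2) to (28.7,17.3)


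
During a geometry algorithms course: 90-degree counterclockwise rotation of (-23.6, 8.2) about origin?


90° CCW: (x,y) -> (-y, x)
(-23.6,8.2) -> (-8.2, -23.6)

(-8.2, -23.6)


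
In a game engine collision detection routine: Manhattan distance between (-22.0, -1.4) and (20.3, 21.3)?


|(-22)-20.3| + |(-1.4)-21.3| = 42.3 + 22.7 = 65

65


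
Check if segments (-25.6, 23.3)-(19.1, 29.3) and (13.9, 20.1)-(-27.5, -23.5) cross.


Cross products: d1=-1854.68, d2=-154.16, d3=-380.04, d4=-2080.56
d1*d2 < 0 and d3*d4 < 0? no

No, they don't intersect


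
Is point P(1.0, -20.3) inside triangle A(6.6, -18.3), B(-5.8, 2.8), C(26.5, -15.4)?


Cross products: AB x AP = 142.96, BC x BP = -622.37, CA x CP = 23.56
All same sign? no

No, outside


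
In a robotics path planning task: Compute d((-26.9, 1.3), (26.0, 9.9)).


dx=52.9, dy=8.6
d^2 = 52.9^2 + 8.6^2 = 2872.37
d = sqrt(2872.37) = 53.5945

53.5945


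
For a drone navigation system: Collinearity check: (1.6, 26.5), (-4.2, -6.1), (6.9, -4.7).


Cross product: ((-4.2)-1.6)*((-4.7)-26.5) - ((-6.1)-26.5)*(6.9-1.6)
= 353.74

No, not collinear


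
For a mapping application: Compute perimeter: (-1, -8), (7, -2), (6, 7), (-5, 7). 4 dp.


Sides: (-1, -8)->(7, -2): sqrt(100) = 10, (7, -2)->(6, 7): sqrt(82) = 9.055385, (6, 7)->(-5, 7): sqrt(121) = 11, (-5, 7)->(-1, -8): sqrt(241) = 15.524175
Sum = 45.57956
Perimeter = 45.5796

45.5796


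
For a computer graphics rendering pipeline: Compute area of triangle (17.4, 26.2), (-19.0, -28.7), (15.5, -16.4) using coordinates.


Area = |x_A(y_B-y_C) + x_B(y_C-y_A) + x_C(y_A-y_B)|/2
= |(-214.02) + 809.4 + 850.95|/2
= 1446.33/2 = 723.165

723.165


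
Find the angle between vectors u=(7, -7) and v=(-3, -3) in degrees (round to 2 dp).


u.v = 0, |u| = sqrt(98) = 9.8995, |v| = sqrt(18) = 4.2426
cos(theta) = u.v/(|u||v|) = 0/sqrt(1764) = 0
theta = acos(0) = 90 degrees

90 degrees


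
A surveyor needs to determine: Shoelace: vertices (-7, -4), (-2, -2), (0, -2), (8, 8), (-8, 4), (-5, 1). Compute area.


Shoelace sum: ((-7)*(-2) - (-2)*(-4)) + ((-2)*(-2) - 0*(-2)) + (0*8 - 8*(-2)) + (8*4 - (-8)*8) + ((-8)*1 - (-5)*4) + ((-5)*(-4) - (-7)*1)
= 161
Area = |161|/2 = 80.5

80.5


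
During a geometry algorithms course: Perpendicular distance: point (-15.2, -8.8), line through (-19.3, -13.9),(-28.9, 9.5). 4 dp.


|cross product| = 144.9
|line direction| = sqrt(639.72) = 25.2927
Distance = 144.9/sqrt(639.72) = 5.7289

5.7289


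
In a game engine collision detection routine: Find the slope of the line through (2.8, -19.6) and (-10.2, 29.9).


slope = (y2-y1)/(x2-x1) = (29.9-(-19.6))/((-10.2)-2.8) = 49.5/(-13) = -3.8077

-3.8077


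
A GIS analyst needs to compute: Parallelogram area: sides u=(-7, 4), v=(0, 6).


|u x v| = |(-7)*6 - 4*0|
= |(-42) - 0| = 42

42


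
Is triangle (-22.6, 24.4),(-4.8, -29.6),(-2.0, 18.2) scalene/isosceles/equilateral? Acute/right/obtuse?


Side lengths squared: AB^2=3232.84, BC^2=2292.68, CA^2=462.8
Sorted: [462.8, 2292.68, 3232.84]
By sides: Scalene, By angles: Obtuse

Scalene, Obtuse


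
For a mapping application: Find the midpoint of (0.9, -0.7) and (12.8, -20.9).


M = ((0.9+12.8)/2, ((-0.7)+(-20.9))/2)
= (6.85, -10.8)

(6.85, -10.8)


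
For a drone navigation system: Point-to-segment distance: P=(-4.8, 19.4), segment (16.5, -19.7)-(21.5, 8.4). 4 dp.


Project P onto AB: t = 1 (clamped to [0,1])
Closest point on segment: (21.5, 8.4)
Distance: 28.5077

28.5077


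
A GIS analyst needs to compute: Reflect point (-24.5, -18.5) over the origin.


Reflection over origin: (x,y) -> (-x,-y)
(-24.5, -18.5) -> (24.5, 18.5)

(24.5, 18.5)


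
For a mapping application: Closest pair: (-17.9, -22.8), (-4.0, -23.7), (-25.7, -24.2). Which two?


d(P0,P1) = 13.9291, d(P0,P2) = 7.9246, d(P1,P2) = 21.7058
Closest: P0 and P2

Closest pair: (-17.9, -22.8) and (-25.7, -24.2), distance = 7.9246


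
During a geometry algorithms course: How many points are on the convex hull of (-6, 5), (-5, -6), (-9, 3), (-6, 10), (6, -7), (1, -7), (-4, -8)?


Convex hull vertices (CCW): (-9, 3), (-5, -6), (-4, -8), (6, -7), (-6, 10)
Count = 5

5


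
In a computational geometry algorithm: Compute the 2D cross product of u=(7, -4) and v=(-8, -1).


u x v = u_x*v_y - u_y*v_x = 7*(-1) - (-4)*(-8)
= (-7) - 32 = -39

-39


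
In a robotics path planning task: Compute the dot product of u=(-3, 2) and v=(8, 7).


u . v = u_x*v_x + u_y*v_y = (-3)*8 + 2*7
= (-24) + 14 = -10

-10


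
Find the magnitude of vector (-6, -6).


|u| = sqrt((-6)^2 + (-6)^2) = sqrt(72) = 8.4853

8.4853


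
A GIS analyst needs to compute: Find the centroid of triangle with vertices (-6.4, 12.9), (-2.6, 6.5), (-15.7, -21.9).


Centroid = ((x_A+x_B+x_C)/3, (y_A+y_B+y_C)/3)
= (((-6.4)+(-2.6)+(-15.7))/3, (12.9+6.5+(-21.9))/3)
= (-8.2333, -0.8333)

(-8.2333, -0.8333)


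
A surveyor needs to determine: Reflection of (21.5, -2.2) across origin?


Reflection over origin: (x,y) -> (-x,-y)
(21.5, -2.2) -> (-21.5, 2.2)

(-21.5, 2.2)


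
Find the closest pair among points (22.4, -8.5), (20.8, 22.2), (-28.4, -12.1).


d(P0,P1) = 30.7417, d(P0,P2) = 50.9274, d(P1,P2) = 59.9761
Closest: P0 and P1

Closest pair: (22.4, -8.5) and (20.8, 22.2), distance = 30.7417


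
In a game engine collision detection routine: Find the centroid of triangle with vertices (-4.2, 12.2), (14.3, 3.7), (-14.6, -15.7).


Centroid = ((x_A+x_B+x_C)/3, (y_A+y_B+y_C)/3)
= (((-4.2)+14.3+(-14.6))/3, (12.2+3.7+(-15.7))/3)
= (-1.5, 0.0667)

(-1.5, 0.0667)


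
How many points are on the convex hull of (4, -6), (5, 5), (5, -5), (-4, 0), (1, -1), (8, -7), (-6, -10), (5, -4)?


Convex hull vertices (CCW): (-6, -10), (8, -7), (5, 5), (-4, 0)
Count = 4

4


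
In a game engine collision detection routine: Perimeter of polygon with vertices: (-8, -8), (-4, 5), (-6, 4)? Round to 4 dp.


Sides: (-8, -8)->(-4, 5): sqrt(185) = 13.601471, (-4, 5)->(-6, 4): sqrt(5) = 2.236068, (-6, 4)->(-8, -8): sqrt(148) = 12.165525
Sum = 28.003064
Perimeter = 28.0031

28.0031


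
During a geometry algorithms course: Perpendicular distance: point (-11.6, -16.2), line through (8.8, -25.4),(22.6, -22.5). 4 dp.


|cross product| = 186.12
|line direction| = sqrt(198.85) = 14.1014
Distance = 186.12/sqrt(198.85) = 13.1987

13.1987


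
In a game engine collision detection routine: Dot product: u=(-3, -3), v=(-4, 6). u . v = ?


u . v = u_x*v_x + u_y*v_y = (-3)*(-4) + (-3)*6
= 12 + (-18) = -6

-6


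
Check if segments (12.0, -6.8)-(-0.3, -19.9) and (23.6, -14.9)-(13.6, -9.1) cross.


Cross products: d1=-13.72, d2=188.62, d3=251.59, d4=49.25
d1*d2 < 0 and d3*d4 < 0? no

No, they don't intersect


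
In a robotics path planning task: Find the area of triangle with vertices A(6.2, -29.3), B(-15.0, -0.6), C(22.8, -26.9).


Area = |x_A(y_B-y_C) + x_B(y_C-y_A) + x_C(y_A-y_B)|/2
= |163.06 + (-36) + (-654.36)|/2
= 527.3/2 = 263.65

263.65


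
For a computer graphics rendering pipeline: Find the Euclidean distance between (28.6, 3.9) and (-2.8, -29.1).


dx=-31.4, dy=-33
d^2 = (-31.4)^2 + (-33)^2 = 2074.96
d = sqrt(2074.96) = 45.5517

45.5517


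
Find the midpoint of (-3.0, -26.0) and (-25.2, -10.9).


M = (((-3)+(-25.2))/2, ((-26)+(-10.9))/2)
= (-14.1, -18.45)

(-14.1, -18.45)


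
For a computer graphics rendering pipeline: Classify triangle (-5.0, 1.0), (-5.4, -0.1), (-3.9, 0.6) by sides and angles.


Side lengths squared: AB^2=1.37, BC^2=2.74, CA^2=1.37
Sorted: [1.37, 1.37, 2.74]
By sides: Isosceles, By angles: Right

Isosceles, Right


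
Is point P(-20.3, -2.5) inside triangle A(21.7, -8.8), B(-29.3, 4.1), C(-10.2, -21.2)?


Cross products: AB x AP = 220.5, BC x BP = 101.64, CA x CP = 721.77
All same sign? yes

Yes, inside


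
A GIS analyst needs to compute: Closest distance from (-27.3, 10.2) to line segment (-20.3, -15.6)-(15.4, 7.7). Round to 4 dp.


Project P onto AB: t = 0.1933 (clamped to [0,1])
Closest point on segment: (-13.4004, -11.0969)
Distance: 25.4314

25.4314


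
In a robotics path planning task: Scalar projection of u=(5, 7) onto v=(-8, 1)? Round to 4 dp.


u.v = -33, |v| = sqrt(65) = 8.0623
Scalar projection = u.v / |v| = -33 / sqrt(65) = -4.0931

-4.0931


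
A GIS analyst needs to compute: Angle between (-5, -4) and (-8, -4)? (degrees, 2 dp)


u.v = 56, |u| = sqrt(41) = 6.4031, |v| = sqrt(80) = 8.9443
cos(theta) = u.v/(|u||v|) = 56/sqrt(3280) = 0.977802
theta = acos(0.977802) = 12.09 degrees

12.09 degrees


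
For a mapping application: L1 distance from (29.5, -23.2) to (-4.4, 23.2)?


|29.5-(-4.4)| + |(-23.2)-23.2| = 33.9 + 46.4 = 80.3

80.3


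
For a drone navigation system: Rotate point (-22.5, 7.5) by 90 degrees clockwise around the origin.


90° CW: (x,y) -> (y, -x)
(-22.5,7.5) -> (7.5, 22.5)

(7.5, 22.5)


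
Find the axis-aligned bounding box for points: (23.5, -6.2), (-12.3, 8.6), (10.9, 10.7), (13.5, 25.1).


x range: [-12.3, 23.5]
y range: [-6.2, 25.1]
Bounding box: (-12.3,-6.2) to (23.5,25.1)

(-12.3,-6.2) to (23.5,25.1)


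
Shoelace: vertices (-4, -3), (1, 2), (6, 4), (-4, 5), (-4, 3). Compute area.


Shoelace sum: ((-4)*2 - 1*(-3)) + (1*4 - 6*2) + (6*5 - (-4)*4) + ((-4)*3 - (-4)*5) + ((-4)*(-3) - (-4)*3)
= 65
Area = |65|/2 = 32.5

32.5


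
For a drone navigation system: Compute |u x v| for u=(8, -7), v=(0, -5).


|u x v| = |8*(-5) - (-7)*0|
= |(-40) - 0| = 40

40


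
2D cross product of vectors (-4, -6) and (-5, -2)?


u x v = u_x*v_y - u_y*v_x = (-4)*(-2) - (-6)*(-5)
= 8 - 30 = -22

-22


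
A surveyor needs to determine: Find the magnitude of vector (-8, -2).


|u| = sqrt((-8)^2 + (-2)^2) = sqrt(68) = 8.2462

8.2462


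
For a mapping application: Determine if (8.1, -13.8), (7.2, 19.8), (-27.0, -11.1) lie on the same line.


Cross product: (7.2-8.1)*((-11.1)-(-13.8)) - (19.8-(-13.8))*((-27)-8.1)
= 1176.93

No, not collinear


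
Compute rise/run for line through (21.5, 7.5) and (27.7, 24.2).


slope = (y2-y1)/(x2-x1) = (24.2-7.5)/(27.7-21.5) = 16.7/6.2 = 2.6935

2.6935


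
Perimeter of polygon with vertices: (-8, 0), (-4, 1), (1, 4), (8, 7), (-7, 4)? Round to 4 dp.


Sides: (-8, 0)->(-4, 1): sqrt(17) = 4.123106, (-4, 1)->(1, 4): sqrt(34) = 5.830952, (1, 4)->(8, 7): sqrt(58) = 7.615773, (8, 7)->(-7, 4): sqrt(234) = 15.297059, (-7, 4)->(-8, 0): sqrt(17) = 4.123106
Sum = 36.989996
Perimeter = 36.99

36.99


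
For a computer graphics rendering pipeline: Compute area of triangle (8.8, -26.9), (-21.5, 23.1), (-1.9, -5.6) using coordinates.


Area = |x_A(y_B-y_C) + x_B(y_C-y_A) + x_C(y_A-y_B)|/2
= |252.56 + (-457.95) + 95|/2
= 110.39/2 = 55.195

55.195


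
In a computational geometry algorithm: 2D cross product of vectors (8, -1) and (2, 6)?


u x v = u_x*v_y - u_y*v_x = 8*6 - (-1)*2
= 48 - (-2) = 50

50


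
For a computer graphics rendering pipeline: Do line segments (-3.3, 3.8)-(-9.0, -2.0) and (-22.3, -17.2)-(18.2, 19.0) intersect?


Cross products: d1=162.7, d2=134.14, d3=9.5, d4=38.06
d1*d2 < 0 and d3*d4 < 0? no

No, they don't intersect


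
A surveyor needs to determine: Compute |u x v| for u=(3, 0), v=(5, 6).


|u x v| = |3*6 - 0*5|
= |18 - 0| = 18

18


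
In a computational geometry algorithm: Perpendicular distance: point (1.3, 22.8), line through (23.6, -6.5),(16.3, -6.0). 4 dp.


|cross product| = 202.74
|line direction| = sqrt(53.54) = 7.3171
Distance = 202.74/sqrt(53.54) = 27.7077

27.7077


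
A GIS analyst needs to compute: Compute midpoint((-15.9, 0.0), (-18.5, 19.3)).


M = (((-15.9)+(-18.5))/2, (0+19.3)/2)
= (-17.2, 9.65)

(-17.2, 9.65)


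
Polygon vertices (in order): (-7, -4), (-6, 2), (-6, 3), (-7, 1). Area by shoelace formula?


Shoelace sum: ((-7)*2 - (-6)*(-4)) + ((-6)*3 - (-6)*2) + ((-6)*1 - (-7)*3) + ((-7)*(-4) - (-7)*1)
= 6
Area = |6|/2 = 3

3


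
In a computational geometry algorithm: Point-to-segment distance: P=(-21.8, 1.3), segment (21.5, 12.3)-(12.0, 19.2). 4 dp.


Project P onto AB: t = 1 (clamped to [0,1])
Closest point on segment: (12, 19.2)
Distance: 38.2472

38.2472


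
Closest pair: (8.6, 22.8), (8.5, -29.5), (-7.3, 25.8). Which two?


d(P0,P1) = 52.3001, d(P0,P2) = 16.1805, d(P1,P2) = 57.5129
Closest: P0 and P2

Closest pair: (8.6, 22.8) and (-7.3, 25.8), distance = 16.1805


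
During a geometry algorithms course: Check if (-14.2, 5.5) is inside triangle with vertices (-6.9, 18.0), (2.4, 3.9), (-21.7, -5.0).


Cross products: AB x AP = -219.18, BC x BP = -186.3, CA x CP = -17.1
All same sign? yes

Yes, inside


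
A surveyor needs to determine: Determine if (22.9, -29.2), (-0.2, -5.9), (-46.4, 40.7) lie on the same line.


Cross product: ((-0.2)-22.9)*(40.7-(-29.2)) - ((-5.9)-(-29.2))*((-46.4)-22.9)
= 0

Yes, collinear


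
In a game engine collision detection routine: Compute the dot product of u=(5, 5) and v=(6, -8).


u . v = u_x*v_x + u_y*v_y = 5*6 + 5*(-8)
= 30 + (-40) = -10

-10


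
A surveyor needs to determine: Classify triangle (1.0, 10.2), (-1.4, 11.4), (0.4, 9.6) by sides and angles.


Side lengths squared: AB^2=7.2, BC^2=6.48, CA^2=0.72
Sorted: [0.72, 6.48, 7.2]
By sides: Scalene, By angles: Right

Scalene, Right


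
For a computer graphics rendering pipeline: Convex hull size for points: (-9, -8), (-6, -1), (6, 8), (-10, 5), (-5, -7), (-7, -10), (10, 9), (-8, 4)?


Convex hull vertices (CCW): (-10, 5), (-9, -8), (-7, -10), (10, 9)
Count = 4

4


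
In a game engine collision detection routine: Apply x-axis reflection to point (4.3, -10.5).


Reflection over x-axis: (x,y) -> (x,-y)
(4.3, -10.5) -> (4.3, 10.5)

(4.3, 10.5)


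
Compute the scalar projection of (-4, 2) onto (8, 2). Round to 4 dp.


u.v = -28, |v| = sqrt(68) = 8.2462
Scalar projection = u.v / |v| = -28 / sqrt(68) = -3.3955

-3.3955


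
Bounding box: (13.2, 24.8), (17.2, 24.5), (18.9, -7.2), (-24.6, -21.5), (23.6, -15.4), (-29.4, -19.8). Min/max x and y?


x range: [-29.4, 23.6]
y range: [-21.5, 24.8]
Bounding box: (-29.4,-21.5) to (23.6,24.8)

(-29.4,-21.5) to (23.6,24.8)


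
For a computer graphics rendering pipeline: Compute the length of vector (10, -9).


|u| = sqrt(10^2 + (-9)^2) = sqrt(181) = 13.4536

13.4536


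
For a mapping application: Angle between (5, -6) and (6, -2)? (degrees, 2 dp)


u.v = 42, |u| = sqrt(61) = 7.8102, |v| = sqrt(40) = 6.3246
cos(theta) = u.v/(|u||v|) = 42/sqrt(2440) = 0.850265
theta = acos(0.850265) = 31.76 degrees

31.76 degrees


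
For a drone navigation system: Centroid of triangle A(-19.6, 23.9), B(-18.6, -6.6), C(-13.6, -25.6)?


Centroid = ((x_A+x_B+x_C)/3, (y_A+y_B+y_C)/3)
= (((-19.6)+(-18.6)+(-13.6))/3, (23.9+(-6.6)+(-25.6))/3)
= (-17.2667, -2.7667)

(-17.2667, -2.7667)


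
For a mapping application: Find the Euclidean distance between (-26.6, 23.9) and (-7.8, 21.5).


dx=18.8, dy=-2.4
d^2 = 18.8^2 + (-2.4)^2 = 359.2
d = sqrt(359.2) = 18.9526

18.9526


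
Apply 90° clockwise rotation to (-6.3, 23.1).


90° CW: (x,y) -> (y, -x)
(-6.3,23.1) -> (23.1, 6.3)

(23.1, 6.3)


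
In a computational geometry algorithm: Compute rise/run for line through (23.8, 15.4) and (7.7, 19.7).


slope = (y2-y1)/(x2-x1) = (19.7-15.4)/(7.7-23.8) = 4.3/(-16.1) = -0.2671

-0.2671


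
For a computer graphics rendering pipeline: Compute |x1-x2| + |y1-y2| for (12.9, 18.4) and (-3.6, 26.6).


|12.9-(-3.6)| + |18.4-26.6| = 16.5 + 8.2 = 24.7

24.7


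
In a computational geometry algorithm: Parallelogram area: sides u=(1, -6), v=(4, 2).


|u x v| = |1*2 - (-6)*4|
= |2 - (-24)| = 26

26


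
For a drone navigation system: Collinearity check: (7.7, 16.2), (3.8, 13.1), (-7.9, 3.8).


Cross product: (3.8-7.7)*(3.8-16.2) - (13.1-16.2)*((-7.9)-7.7)
= 0

Yes, collinear


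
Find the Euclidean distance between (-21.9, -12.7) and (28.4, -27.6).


dx=50.3, dy=-14.9
d^2 = 50.3^2 + (-14.9)^2 = 2752.1
d = sqrt(2752.1) = 52.4605

52.4605


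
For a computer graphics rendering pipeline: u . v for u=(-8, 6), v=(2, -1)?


u . v = u_x*v_x + u_y*v_y = (-8)*2 + 6*(-1)
= (-16) + (-6) = -22

-22


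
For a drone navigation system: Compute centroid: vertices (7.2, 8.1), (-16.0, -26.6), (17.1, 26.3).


Centroid = ((x_A+x_B+x_C)/3, (y_A+y_B+y_C)/3)
= ((7.2+(-16)+17.1)/3, (8.1+(-26.6)+26.3)/3)
= (2.7667, 2.6)

(2.7667, 2.6)


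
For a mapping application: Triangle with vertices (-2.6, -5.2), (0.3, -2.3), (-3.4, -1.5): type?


Side lengths squared: AB^2=16.82, BC^2=14.33, CA^2=14.33
Sorted: [14.33, 14.33, 16.82]
By sides: Isosceles, By angles: Acute

Isosceles, Acute


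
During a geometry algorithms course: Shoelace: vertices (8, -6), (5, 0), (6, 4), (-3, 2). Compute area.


Shoelace sum: (8*0 - 5*(-6)) + (5*4 - 6*0) + (6*2 - (-3)*4) + ((-3)*(-6) - 8*2)
= 76
Area = |76|/2 = 38

38


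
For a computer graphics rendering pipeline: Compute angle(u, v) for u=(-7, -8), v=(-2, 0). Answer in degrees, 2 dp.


u.v = 14, |u| = sqrt(113) = 10.6301, |v| = sqrt(4) = 2
cos(theta) = u.v/(|u||v|) = 14/sqrt(452) = 0.658505
theta = acos(0.658505) = 48.81 degrees

48.81 degrees


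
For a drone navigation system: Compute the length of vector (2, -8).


|u| = sqrt(2^2 + (-8)^2) = sqrt(68) = 8.2462

8.2462


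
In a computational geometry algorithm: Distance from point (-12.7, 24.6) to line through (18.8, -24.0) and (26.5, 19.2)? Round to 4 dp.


|cross product| = 1735.02
|line direction| = sqrt(1925.53) = 43.8809
Distance = 1735.02/sqrt(1925.53) = 39.5393

39.5393


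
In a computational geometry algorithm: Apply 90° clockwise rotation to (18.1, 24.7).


90° CW: (x,y) -> (y, -x)
(18.1,24.7) -> (24.7, -18.1)

(24.7, -18.1)


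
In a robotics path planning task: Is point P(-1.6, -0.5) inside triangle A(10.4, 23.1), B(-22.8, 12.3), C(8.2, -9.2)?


Cross products: AB x AP = 653.92, BC x BP = 59, CA x CP = 335.68
All same sign? yes

Yes, inside


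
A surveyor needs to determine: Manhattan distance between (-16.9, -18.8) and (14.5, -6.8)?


|(-16.9)-14.5| + |(-18.8)-(-6.8)| = 31.4 + 12 = 43.4

43.4


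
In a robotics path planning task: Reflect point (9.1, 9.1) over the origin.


Reflection over origin: (x,y) -> (-x,-y)
(9.1, 9.1) -> (-9.1, -9.1)

(-9.1, -9.1)


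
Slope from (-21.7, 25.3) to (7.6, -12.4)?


slope = (y2-y1)/(x2-x1) = ((-12.4)-25.3)/(7.6-(-21.7)) = (-37.7)/29.3 = -1.2867

-1.2867


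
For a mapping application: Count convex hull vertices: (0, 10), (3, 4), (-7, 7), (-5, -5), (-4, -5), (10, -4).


Convex hull vertices (CCW): (-7, 7), (-5, -5), (-4, -5), (10, -4), (0, 10)
Count = 5

5


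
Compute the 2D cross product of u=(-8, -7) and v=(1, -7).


u x v = u_x*v_y - u_y*v_x = (-8)*(-7) - (-7)*1
= 56 - (-7) = 63

63


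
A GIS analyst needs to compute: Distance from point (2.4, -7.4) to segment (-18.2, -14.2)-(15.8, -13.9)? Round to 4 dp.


Project P onto AB: t = 0.6076 (clamped to [0,1])
Closest point on segment: (2.4584, -14.0177)
Distance: 6.618

6.618


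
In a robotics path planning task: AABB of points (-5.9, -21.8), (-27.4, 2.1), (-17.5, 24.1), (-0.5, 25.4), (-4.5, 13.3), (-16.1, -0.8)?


x range: [-27.4, -0.5]
y range: [-21.8, 25.4]
Bounding box: (-27.4,-21.8) to (-0.5,25.4)

(-27.4,-21.8) to (-0.5,25.4)


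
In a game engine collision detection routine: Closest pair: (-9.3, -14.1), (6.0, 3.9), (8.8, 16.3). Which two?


d(P0,P1) = 23.6239, d(P0,P2) = 35.3804, d(P1,P2) = 12.7122
Closest: P1 and P2

Closest pair: (6.0, 3.9) and (8.8, 16.3), distance = 12.7122


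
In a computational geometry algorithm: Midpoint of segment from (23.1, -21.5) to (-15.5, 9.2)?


M = ((23.1+(-15.5))/2, ((-21.5)+9.2)/2)
= (3.8, -6.15)

(3.8, -6.15)


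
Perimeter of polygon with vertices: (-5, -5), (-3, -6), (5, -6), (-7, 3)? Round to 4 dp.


Sides: (-5, -5)->(-3, -6): sqrt(5) = 2.236068, (-3, -6)->(5, -6): sqrt(64) = 8, (5, -6)->(-7, 3): sqrt(225) = 15, (-7, 3)->(-5, -5): sqrt(68) = 8.246211
Sum = 33.482279
Perimeter = 33.4823

33.4823


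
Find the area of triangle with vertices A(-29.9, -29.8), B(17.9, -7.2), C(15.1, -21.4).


Area = |x_A(y_B-y_C) + x_B(y_C-y_A) + x_C(y_A-y_B)|/2
= |(-424.58) + 150.36 + (-341.26)|/2
= 615.48/2 = 307.74

307.74


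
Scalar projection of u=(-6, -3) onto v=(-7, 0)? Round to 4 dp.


u.v = 42, |v| = sqrt(49) = 7
Scalar projection = u.v / |v| = 42 / sqrt(49) = 6

6


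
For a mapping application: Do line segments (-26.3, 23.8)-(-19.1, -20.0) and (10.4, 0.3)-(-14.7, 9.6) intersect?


Cross products: d1=-248.54, d2=783.88, d3=1438.26, d4=405.84
d1*d2 < 0 and d3*d4 < 0? no

No, they don't intersect


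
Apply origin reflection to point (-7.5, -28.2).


Reflection over origin: (x,y) -> (-x,-y)
(-7.5, -28.2) -> (7.5, 28.2)

(7.5, 28.2)


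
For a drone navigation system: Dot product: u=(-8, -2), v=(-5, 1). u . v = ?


u . v = u_x*v_x + u_y*v_y = (-8)*(-5) + (-2)*1
= 40 + (-2) = 38

38


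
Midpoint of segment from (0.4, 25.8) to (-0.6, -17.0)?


M = ((0.4+(-0.6))/2, (25.8+(-17))/2)
= (-0.1, 4.4)

(-0.1, 4.4)


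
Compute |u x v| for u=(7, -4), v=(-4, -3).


|u x v| = |7*(-3) - (-4)*(-4)|
= |(-21) - 16| = 37

37


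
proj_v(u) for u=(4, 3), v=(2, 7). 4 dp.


u.v = 29, |v| = sqrt(53) = 7.2801
Scalar projection = u.v / |v| = 29 / sqrt(53) = 3.9835

3.9835


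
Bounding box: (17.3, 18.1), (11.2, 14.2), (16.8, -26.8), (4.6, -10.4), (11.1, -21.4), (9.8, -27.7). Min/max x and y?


x range: [4.6, 17.3]
y range: [-27.7, 18.1]
Bounding box: (4.6,-27.7) to (17.3,18.1)

(4.6,-27.7) to (17.3,18.1)


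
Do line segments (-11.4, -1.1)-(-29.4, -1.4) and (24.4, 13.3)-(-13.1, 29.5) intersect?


Cross products: d1=1119.96, d2=1422.81, d3=-248.46, d4=-551.31
d1*d2 < 0 and d3*d4 < 0? no

No, they don't intersect


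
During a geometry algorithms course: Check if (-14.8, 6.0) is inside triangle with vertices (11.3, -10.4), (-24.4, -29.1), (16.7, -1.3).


Cross products: AB x AP = -1073.55, BC x BP = 1175.73, CA x CP = -326.07
All same sign? no

No, outside


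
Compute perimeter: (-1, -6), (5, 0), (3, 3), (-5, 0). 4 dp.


Sides: (-1, -6)->(5, 0): sqrt(72) = 8.485281, (5, 0)->(3, 3): sqrt(13) = 3.605551, (3, 3)->(-5, 0): sqrt(73) = 8.544004, (-5, 0)->(-1, -6): sqrt(52) = 7.211103
Sum = 27.845939
Perimeter = 27.8459

27.8459


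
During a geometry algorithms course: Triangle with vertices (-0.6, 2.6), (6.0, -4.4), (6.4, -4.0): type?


Side lengths squared: AB^2=92.56, BC^2=0.32, CA^2=92.56
Sorted: [0.32, 92.56, 92.56]
By sides: Isosceles, By angles: Acute

Isosceles, Acute


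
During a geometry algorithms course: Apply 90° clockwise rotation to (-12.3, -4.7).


90° CW: (x,y) -> (y, -x)
(-12.3,-4.7) -> (-4.7, 12.3)

(-4.7, 12.3)


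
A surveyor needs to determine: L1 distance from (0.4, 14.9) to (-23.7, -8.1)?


|0.4-(-23.7)| + |14.9-(-8.1)| = 24.1 + 23 = 47.1

47.1


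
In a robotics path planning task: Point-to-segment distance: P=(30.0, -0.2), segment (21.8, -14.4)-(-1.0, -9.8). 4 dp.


Project P onto AB: t = 0 (clamped to [0,1])
Closest point on segment: (21.8, -14.4)
Distance: 16.3976

16.3976


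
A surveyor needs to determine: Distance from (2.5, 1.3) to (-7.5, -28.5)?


dx=-10, dy=-29.8
d^2 = (-10)^2 + (-29.8)^2 = 988.04
d = sqrt(988.04) = 31.4331

31.4331


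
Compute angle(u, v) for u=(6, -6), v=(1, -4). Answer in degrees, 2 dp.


u.v = 30, |u| = sqrt(72) = 8.4853, |v| = sqrt(17) = 4.1231
cos(theta) = u.v/(|u||v|) = 30/sqrt(1224) = 0.857493
theta = acos(0.857493) = 30.96 degrees

30.96 degrees


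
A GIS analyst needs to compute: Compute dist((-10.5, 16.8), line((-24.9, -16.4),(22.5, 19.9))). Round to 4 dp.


|cross product| = 1050.96
|line direction| = sqrt(3564.45) = 59.703
Distance = 1050.96/sqrt(3564.45) = 17.6031

17.6031


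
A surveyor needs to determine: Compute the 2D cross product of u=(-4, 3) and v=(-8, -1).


u x v = u_x*v_y - u_y*v_x = (-4)*(-1) - 3*(-8)
= 4 - (-24) = 28

28


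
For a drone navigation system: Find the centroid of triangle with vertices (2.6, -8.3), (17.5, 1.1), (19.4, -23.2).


Centroid = ((x_A+x_B+x_C)/3, (y_A+y_B+y_C)/3)
= ((2.6+17.5+19.4)/3, ((-8.3)+1.1+(-23.2))/3)
= (13.1667, -10.1333)

(13.1667, -10.1333)


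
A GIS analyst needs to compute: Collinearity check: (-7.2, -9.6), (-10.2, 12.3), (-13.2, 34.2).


Cross product: ((-10.2)-(-7.2))*(34.2-(-9.6)) - (12.3-(-9.6))*((-13.2)-(-7.2))
= 0

Yes, collinear


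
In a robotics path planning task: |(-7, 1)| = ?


|u| = sqrt((-7)^2 + 1^2) = sqrt(50) = 7.0711

7.0711


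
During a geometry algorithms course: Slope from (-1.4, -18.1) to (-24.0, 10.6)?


slope = (y2-y1)/(x2-x1) = (10.6-(-18.1))/((-24)-(-1.4)) = 28.7/(-22.6) = -1.2699

-1.2699


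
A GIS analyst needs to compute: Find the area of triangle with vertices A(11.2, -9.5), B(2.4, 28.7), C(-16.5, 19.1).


Area = |x_A(y_B-y_C) + x_B(y_C-y_A) + x_C(y_A-y_B)|/2
= |107.52 + 68.64 + 630.3|/2
= 806.46/2 = 403.23

403.23


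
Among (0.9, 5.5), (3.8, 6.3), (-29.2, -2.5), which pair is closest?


d(P0,P1) = 3.0083, d(P0,P2) = 31.145, d(P1,P2) = 34.1532
Closest: P0 and P1

Closest pair: (0.9, 5.5) and (3.8, 6.3), distance = 3.0083


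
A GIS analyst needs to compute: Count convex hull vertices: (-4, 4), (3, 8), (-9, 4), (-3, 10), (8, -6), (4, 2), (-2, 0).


Convex hull vertices (CCW): (-9, 4), (8, -6), (3, 8), (-3, 10)
Count = 4

4


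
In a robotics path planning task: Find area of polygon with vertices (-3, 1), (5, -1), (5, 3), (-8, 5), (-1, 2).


Shoelace sum: ((-3)*(-1) - 5*1) + (5*3 - 5*(-1)) + (5*5 - (-8)*3) + ((-8)*2 - (-1)*5) + ((-1)*1 - (-3)*2)
= 61
Area = |61|/2 = 30.5

30.5


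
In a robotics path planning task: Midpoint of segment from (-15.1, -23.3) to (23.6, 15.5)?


M = (((-15.1)+23.6)/2, ((-23.3)+15.5)/2)
= (4.25, -3.9)

(4.25, -3.9)


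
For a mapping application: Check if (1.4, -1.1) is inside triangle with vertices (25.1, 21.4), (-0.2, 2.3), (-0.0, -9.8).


Cross products: AB x AP = 116.58, BC x BP = 18.68, CA x CP = 174.69
All same sign? yes

Yes, inside


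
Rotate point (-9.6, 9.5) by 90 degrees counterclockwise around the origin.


90° CCW: (x,y) -> (-y, x)
(-9.6,9.5) -> (-9.5, -9.6)

(-9.5, -9.6)


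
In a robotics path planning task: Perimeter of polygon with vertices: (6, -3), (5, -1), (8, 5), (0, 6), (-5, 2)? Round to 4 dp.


Sides: (6, -3)->(5, -1): sqrt(5) = 2.236068, (5, -1)->(8, 5): sqrt(45) = 6.708204, (8, 5)->(0, 6): sqrt(65) = 8.062258, (0, 6)->(-5, 2): sqrt(41) = 6.403124, (-5, 2)->(6, -3): sqrt(146) = 12.083046
Sum = 35.4927
Perimeter = 35.4927

35.4927


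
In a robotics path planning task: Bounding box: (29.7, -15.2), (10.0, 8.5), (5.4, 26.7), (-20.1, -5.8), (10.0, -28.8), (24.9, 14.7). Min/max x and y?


x range: [-20.1, 29.7]
y range: [-28.8, 26.7]
Bounding box: (-20.1,-28.8) to (29.7,26.7)

(-20.1,-28.8) to (29.7,26.7)


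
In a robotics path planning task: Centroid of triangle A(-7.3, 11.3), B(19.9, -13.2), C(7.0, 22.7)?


Centroid = ((x_A+x_B+x_C)/3, (y_A+y_B+y_C)/3)
= (((-7.3)+19.9+7)/3, (11.3+(-13.2)+22.7)/3)
= (6.5333, 6.9333)

(6.5333, 6.9333)


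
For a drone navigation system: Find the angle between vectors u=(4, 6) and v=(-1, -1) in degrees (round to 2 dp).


u.v = -10, |u| = sqrt(52) = 7.2111, |v| = sqrt(2) = 1.4142
cos(theta) = u.v/(|u||v|) = -10/sqrt(104) = -0.980581
theta = acos(-0.980581) = 168.69 degrees

168.69 degrees


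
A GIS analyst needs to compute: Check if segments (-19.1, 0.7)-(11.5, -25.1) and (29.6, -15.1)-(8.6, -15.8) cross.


Cross products: d1=-365.89, d2=197.33, d3=772.98, d4=209.76
d1*d2 < 0 and d3*d4 < 0? no

No, they don't intersect


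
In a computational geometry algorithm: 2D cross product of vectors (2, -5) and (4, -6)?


u x v = u_x*v_y - u_y*v_x = 2*(-6) - (-5)*4
= (-12) - (-20) = 8

8


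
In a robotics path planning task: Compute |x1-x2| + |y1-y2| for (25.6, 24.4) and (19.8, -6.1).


|25.6-19.8| + |24.4-(-6.1)| = 5.8 + 30.5 = 36.3

36.3


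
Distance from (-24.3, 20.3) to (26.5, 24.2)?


dx=50.8, dy=3.9
d^2 = 50.8^2 + 3.9^2 = 2595.85
d = sqrt(2595.85) = 50.9495

50.9495


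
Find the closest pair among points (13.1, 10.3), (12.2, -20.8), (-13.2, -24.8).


d(P0,P1) = 31.113, d(P0,P2) = 43.86, d(P1,P2) = 25.713
Closest: P1 and P2

Closest pair: (12.2, -20.8) and (-13.2, -24.8), distance = 25.713


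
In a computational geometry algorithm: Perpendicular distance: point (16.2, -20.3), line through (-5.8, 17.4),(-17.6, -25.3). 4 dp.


|cross product| = 1384.26
|line direction| = sqrt(1962.53) = 44.3005
Distance = 1384.26/sqrt(1962.53) = 31.2471

31.2471


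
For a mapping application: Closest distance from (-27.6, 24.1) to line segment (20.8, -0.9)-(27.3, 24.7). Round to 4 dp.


Project P onto AB: t = 0.4664 (clamped to [0,1])
Closest point on segment: (23.8319, 11.0411)
Distance: 53.0639

53.0639


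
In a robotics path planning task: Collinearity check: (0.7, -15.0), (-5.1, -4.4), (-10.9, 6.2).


Cross product: ((-5.1)-0.7)*(6.2-(-15)) - ((-4.4)-(-15))*((-10.9)-0.7)
= 0

Yes, collinear


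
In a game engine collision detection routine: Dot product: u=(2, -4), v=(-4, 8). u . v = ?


u . v = u_x*v_x + u_y*v_y = 2*(-4) + (-4)*8
= (-8) + (-32) = -40

-40


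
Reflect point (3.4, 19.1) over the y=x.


Reflection over y=x: (x,y) -> (y,x)
(3.4, 19.1) -> (19.1, 3.4)

(19.1, 3.4)


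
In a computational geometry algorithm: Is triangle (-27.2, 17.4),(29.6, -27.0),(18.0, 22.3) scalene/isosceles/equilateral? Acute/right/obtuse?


Side lengths squared: AB^2=5197.6, BC^2=2565.05, CA^2=2067.05
Sorted: [2067.05, 2565.05, 5197.6]
By sides: Scalene, By angles: Obtuse

Scalene, Obtuse


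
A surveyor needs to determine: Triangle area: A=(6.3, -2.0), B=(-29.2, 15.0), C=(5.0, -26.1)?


Area = |x_A(y_B-y_C) + x_B(y_C-y_A) + x_C(y_A-y_B)|/2
= |258.93 + 703.72 + (-85)|/2
= 877.65/2 = 438.825

438.825


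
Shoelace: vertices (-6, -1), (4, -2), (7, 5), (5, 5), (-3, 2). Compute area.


Shoelace sum: ((-6)*(-2) - 4*(-1)) + (4*5 - 7*(-2)) + (7*5 - 5*5) + (5*2 - (-3)*5) + ((-3)*(-1) - (-6)*2)
= 100
Area = |100|/2 = 50

50


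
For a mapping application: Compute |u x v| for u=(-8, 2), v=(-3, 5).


|u x v| = |(-8)*5 - 2*(-3)|
= |(-40) - (-6)| = 34

34


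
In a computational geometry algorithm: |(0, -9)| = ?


|u| = sqrt(0^2 + (-9)^2) = sqrt(81) = 9

9


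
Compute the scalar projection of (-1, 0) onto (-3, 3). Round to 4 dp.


u.v = 3, |v| = sqrt(18) = 4.2426
Scalar projection = u.v / |v| = 3 / sqrt(18) = 0.7071

0.7071


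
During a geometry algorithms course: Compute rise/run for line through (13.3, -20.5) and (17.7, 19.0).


slope = (y2-y1)/(x2-x1) = (19-(-20.5))/(17.7-13.3) = 39.5/4.4 = 8.9773

8.9773


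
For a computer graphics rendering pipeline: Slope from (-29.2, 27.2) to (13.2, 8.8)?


slope = (y2-y1)/(x2-x1) = (8.8-27.2)/(13.2-(-29.2)) = (-18.4)/42.4 = -0.434

-0.434


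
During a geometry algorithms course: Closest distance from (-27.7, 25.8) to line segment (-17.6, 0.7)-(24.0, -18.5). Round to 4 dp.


Project P onto AB: t = 0 (clamped to [0,1])
Closest point on segment: (-17.6, 0.7)
Distance: 27.0559

27.0559


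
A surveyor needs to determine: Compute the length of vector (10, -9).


|u| = sqrt(10^2 + (-9)^2) = sqrt(181) = 13.4536

13.4536


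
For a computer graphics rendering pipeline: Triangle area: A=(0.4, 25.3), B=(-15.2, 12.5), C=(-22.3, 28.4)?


Area = |x_A(y_B-y_C) + x_B(y_C-y_A) + x_C(y_A-y_B)|/2
= |(-6.36) + (-47.12) + (-285.44)|/2
= 338.92/2 = 169.46

169.46


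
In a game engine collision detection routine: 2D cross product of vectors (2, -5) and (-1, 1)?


u x v = u_x*v_y - u_y*v_x = 2*1 - (-5)*(-1)
= 2 - 5 = -3

-3


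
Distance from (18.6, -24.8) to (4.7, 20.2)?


dx=-13.9, dy=45
d^2 = (-13.9)^2 + 45^2 = 2218.21
d = sqrt(2218.21) = 47.0979

47.0979


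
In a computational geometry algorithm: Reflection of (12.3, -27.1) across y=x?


Reflection over y=x: (x,y) -> (y,x)
(12.3, -27.1) -> (-27.1, 12.3)

(-27.1, 12.3)


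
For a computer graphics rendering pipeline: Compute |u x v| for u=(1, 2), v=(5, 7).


|u x v| = |1*7 - 2*5|
= |7 - 10| = 3

3


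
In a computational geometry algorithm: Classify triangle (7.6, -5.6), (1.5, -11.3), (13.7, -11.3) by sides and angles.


Side lengths squared: AB^2=69.7, BC^2=148.84, CA^2=69.7
Sorted: [69.7, 69.7, 148.84]
By sides: Isosceles, By angles: Obtuse

Isosceles, Obtuse


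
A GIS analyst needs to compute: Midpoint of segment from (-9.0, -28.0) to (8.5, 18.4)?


M = (((-9)+8.5)/2, ((-28)+18.4)/2)
= (-0.25, -4.8)

(-0.25, -4.8)


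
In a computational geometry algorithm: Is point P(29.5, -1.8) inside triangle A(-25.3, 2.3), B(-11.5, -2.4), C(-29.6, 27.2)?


Cross products: AB x AP = 200.98, BC x BP = -1224.46, CA x CP = 1346.89
All same sign? no

No, outside


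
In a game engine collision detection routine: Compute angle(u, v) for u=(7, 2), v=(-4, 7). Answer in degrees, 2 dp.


u.v = -14, |u| = sqrt(53) = 7.2801, |v| = sqrt(65) = 8.0623
cos(theta) = u.v/(|u||v|) = -14/sqrt(3445) = -0.238525
theta = acos(-0.238525) = 103.8 degrees

103.8 degrees


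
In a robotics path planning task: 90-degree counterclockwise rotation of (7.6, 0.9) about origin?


90° CCW: (x,y) -> (-y, x)
(7.6,0.9) -> (-0.9, 7.6)

(-0.9, 7.6)


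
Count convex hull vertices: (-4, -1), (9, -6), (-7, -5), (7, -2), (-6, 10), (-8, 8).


Convex hull vertices (CCW): (-8, 8), (-7, -5), (9, -6), (7, -2), (-6, 10)
Count = 5

5


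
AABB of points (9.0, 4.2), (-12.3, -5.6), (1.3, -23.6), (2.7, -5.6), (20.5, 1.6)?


x range: [-12.3, 20.5]
y range: [-23.6, 4.2]
Bounding box: (-12.3,-23.6) to (20.5,4.2)

(-12.3,-23.6) to (20.5,4.2)


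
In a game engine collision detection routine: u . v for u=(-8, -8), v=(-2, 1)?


u . v = u_x*v_x + u_y*v_y = (-8)*(-2) + (-8)*1
= 16 + (-8) = 8

8


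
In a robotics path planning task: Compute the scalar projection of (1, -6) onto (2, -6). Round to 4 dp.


u.v = 38, |v| = sqrt(40) = 6.3246
Scalar projection = u.v / |v| = 38 / sqrt(40) = 6.0083

6.0083


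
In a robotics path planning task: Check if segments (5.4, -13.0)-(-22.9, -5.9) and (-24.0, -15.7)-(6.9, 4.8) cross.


Cross products: d1=-519.27, d2=280.27, d3=285.15, d4=-514.39
d1*d2 < 0 and d3*d4 < 0? yes

Yes, they intersect


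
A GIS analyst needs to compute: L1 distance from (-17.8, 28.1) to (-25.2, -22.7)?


|(-17.8)-(-25.2)| + |28.1-(-22.7)| = 7.4 + 50.8 = 58.2

58.2


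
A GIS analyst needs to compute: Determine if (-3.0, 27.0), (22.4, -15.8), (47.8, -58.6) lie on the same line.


Cross product: (22.4-(-3))*((-58.6)-27) - ((-15.8)-27)*(47.8-(-3))
= 0

Yes, collinear


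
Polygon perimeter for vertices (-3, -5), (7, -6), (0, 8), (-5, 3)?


Sides: (-3, -5)->(7, -6): sqrt(101) = 10.049876, (7, -6)->(0, 8): sqrt(245) = 15.652476, (0, 8)->(-5, 3): sqrt(50) = 7.071068, (-5, 3)->(-3, -5): sqrt(68) = 8.246211
Sum = 41.019631
Perimeter = 41.0196

41.0196


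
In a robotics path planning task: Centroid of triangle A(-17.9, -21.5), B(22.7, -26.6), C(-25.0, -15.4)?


Centroid = ((x_A+x_B+x_C)/3, (y_A+y_B+y_C)/3)
= (((-17.9)+22.7+(-25))/3, ((-21.5)+(-26.6)+(-15.4))/3)
= (-6.7333, -21.1667)

(-6.7333, -21.1667)


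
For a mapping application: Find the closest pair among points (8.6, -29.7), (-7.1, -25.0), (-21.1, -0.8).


d(P0,P1) = 16.3884, d(P0,P2) = 41.4403, d(P1,P2) = 27.9578
Closest: P0 and P1

Closest pair: (8.6, -29.7) and (-7.1, -25.0), distance = 16.3884


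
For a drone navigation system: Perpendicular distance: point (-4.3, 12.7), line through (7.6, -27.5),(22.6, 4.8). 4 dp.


|cross product| = 987.37
|line direction| = sqrt(1268.29) = 35.6131
Distance = 987.37/sqrt(1268.29) = 27.7249

27.7249


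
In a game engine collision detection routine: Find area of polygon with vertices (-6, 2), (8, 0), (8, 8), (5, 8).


Shoelace sum: ((-6)*0 - 8*2) + (8*8 - 8*0) + (8*8 - 5*8) + (5*2 - (-6)*8)
= 130
Area = |130|/2 = 65

65
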